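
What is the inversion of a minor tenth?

M6

First reduce the compound minor tenth to its simple form, a minor third.
Interval numbers invert to sum to nine: 3 + 6 = 9, so a third inverts to a sixth.
The quality also flips — minor becomes major — giving a major sixth.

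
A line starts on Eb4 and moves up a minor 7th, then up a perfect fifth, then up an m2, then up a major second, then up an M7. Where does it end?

Bb6

Eb4 up a minor seventh → Db5 (10 semitones).
Db5 up a perfect fifth → Ab5 (7 semitones).
Ab5 up a minor second → Bbb5 (1 semitone).
Bbb5 up a major second → Cb6 (2 semitones).
Cb6 up a major seventh → Bb6 (11 semitones).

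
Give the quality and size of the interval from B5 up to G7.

B to G spans six letter names (B-C-D-E-F-G), plus an octave: a thirteenth.
A major thirteenth would be 21 semitones, but B5 to G7 is 20 — one semitone narrower, making it a minor thirteenth.
(Equivalently, a compound minor sixth: a minor sixth plus an octave.)

minor 13th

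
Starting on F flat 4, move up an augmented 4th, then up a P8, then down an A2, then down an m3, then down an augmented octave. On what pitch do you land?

F double-flat 4

Up an augmented fourth from Fb4: Bb4 (6 semitones up).
Up a perfect octave from Bb4: Bb5 (12 semitones up).
An augmented second down from Bb5 is Abb5.
Abb5 down a minor third → Fb5 (3 semitones).
Fb5 down an augmented octave → Fbb4 (13 semitones).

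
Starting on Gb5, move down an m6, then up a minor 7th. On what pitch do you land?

Ab5

Gb5 down a minor sixth → Bb4 (8 semitones).
Up a minor seventh from Bb4: Ab5 (10 semitones up).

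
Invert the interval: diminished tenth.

First reduce the compound diminished tenth to its simple form, a diminished third.
Interval numbers invert to sum to nine: 3 + 6 = 9, so a third inverts to a sixth.
The quality also flips — diminished becomes augmented — giving an augmented sixth.

A6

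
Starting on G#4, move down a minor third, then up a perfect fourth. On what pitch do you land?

A#4

G#4 down a minor third → E#4 (3 semitones).
A perfect fourth up from E#4 is A#4.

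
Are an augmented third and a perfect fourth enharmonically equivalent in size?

An augmented third spans 5 semitones, and a perfect fourth also spans 5 semitones — they're enharmonic.

Yes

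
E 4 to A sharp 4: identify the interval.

augmented 4th

E to A spans four letter names (E-F-G-A): a fourth.
E4 to A#4 spans 6 semitones — one semitone wider than the perfect fourth (5) — giving an augmented fourth.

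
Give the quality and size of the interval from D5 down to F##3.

Descending from D5 to F##3 is the same interval as ascending F##3 to D5.
F to D spans six letter names (F-G-A-B-C-D), plus an octave — that makes it a thirteenth of some quality.
The major thirteenth is 21 semitones; here we have 19, two semitones narrower: diminished.
(Equivalently, a compound diminished sixth: a diminished sixth plus an octave.)

diminished thirteenth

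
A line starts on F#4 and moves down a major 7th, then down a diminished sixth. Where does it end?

B#2

F#4 down a major seventh → G3 (11 semitones).
A diminished sixth down from G3 is B#2.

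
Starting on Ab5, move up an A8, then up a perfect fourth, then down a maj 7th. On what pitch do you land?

Eb6

An augmented octave up from Ab5 is A6.
Up a perfect fourth from A6: D7 (5 semitones up).
D7 down a major seventh → Eb6 (11 semitones).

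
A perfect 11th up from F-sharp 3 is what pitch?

The eleventh's letter: F up four letter names plus an octave → B.
A perfect eleventh spans 17 semitones, so from F#3 the target pitch is B4.

B 4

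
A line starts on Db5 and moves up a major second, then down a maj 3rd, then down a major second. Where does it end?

Bbb4

A major second up from Db5 is Eb5.
A major third down from Eb5 is Cb5.
A major second down from Cb5 is Bbb4.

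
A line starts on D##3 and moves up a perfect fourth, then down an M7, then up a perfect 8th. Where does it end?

Up a perfect fourth from D##3: G##3 (5 semitones up).
A major seventh down from G##3 is A#2.
Up a perfect octave from A#2: A#3 (12 semitones up).

A#3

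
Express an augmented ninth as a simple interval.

augmented 2nd

Subtracting seven from the interval number removes an octave: 9 − 7 = 2.
Quality carries through unchanged, so the simple form is an augmented second.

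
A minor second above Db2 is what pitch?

Two letter names up from D: E.
Moving 1 semitone up from Db2 (the size of a minor second) reaches Ebb2.

Ebb2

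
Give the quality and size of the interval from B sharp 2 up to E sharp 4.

perfect 11th

B to E spans four letter names (B-C-D-E), plus an octave — that makes it an eleventh of some quality.
The perfect eleventh spans 17 semitones, and B#2 to E#4 is exactly 17 semitones — so this is a perfect eleventh.
(Equivalently, a compound perfect fourth: a perfect fourth plus an octave.)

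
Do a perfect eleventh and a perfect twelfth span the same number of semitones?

No

A perfect eleventh is 17 semitones but a perfect twelfth is 19 semitones — different sizes.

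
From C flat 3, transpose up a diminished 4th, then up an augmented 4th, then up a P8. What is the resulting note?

B double-flat 4

A diminished fourth up from Cb3 is Fbb3.
Up an augmented fourth from Fbb3: Bbb3 (6 semitones up).
Up a perfect octave from Bbb3: Bbb4 (12 semitones up).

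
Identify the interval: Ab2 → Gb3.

A to G spans seven letter names (A-B-C-D-E-F-G), so the interval is some kind of seventh.
Ab2 to Gb3 is 10 semitones, a half step short of the major seventh (11), so this is minor.

minor seventh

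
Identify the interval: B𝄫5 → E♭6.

B to E spans four letter names (B-C-D-E), so the interval is some kind of fourth.
Bbb5 to Eb6 spans 6 semitones — one semitone wider than the perfect fourth (5) — giving an augmented fourth.

augmented 4th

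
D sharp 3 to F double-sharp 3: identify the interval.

D to F spans three letter names (D-E-F): a third.
D#3 to F##3 is 4 semitones, matching the major third exactly, so the quality is major.

major third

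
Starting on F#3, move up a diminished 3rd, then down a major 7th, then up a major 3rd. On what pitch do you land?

Db3

F#3 up a diminished third → Ab3 (2 semitones).
Down a major seventh from Ab3: Bbb2 (11 semitones down).
Up a major third from Bbb2: Db3 (4 semitones up).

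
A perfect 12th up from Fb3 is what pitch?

Cb5

Five letters up from F (plus an octave) reaches C.
A perfect twelfth is 19 semitones; 19 semitones up from Fb3 gives Cb5.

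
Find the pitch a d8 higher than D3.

Db4

The letter stays D (same as the start), shifted an octave up.
Moving 11 semitones up from D3 (the size of a diminished octave) reaches Db4.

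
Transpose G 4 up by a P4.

C 5

Four letter names up from G: C.
Moving 5 semitones up from G4 (the size of a perfect fourth) reaches C5.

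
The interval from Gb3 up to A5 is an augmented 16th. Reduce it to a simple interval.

A2

Each octave removed subtracts seven from the number: 16 − 14 = 2.
That makes an augmented sixteenth a compound augmented second — 2 octaves plus an augmented second.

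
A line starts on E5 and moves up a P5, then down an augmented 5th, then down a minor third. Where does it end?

A perfect fifth up from E5 is B5.
B5 down an augmented fifth → Eb5 (8 semitones).
Down a minor third from Eb5: C5 (3 semitones down).

C5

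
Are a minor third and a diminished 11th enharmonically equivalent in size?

A minor third is 3 semitones but a diminished eleventh is 16 semitones — different sizes.

No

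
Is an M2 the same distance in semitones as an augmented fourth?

A major second spans 2 semitones; an augmented fourth spans 6 semitones. They differ by 4.

No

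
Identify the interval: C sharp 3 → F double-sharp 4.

C to F spans four letter names (C-D-E-F), plus an octave, so the interval is some kind of eleventh.
C#3 to F##4 spans 18 semitones — one semitone wider than the perfect eleventh (17) — giving an augmented eleventh.
(Equivalently, a compound augmented fourth: an augmented fourth plus an octave.)

augmented 11th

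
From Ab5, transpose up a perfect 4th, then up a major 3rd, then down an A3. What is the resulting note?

Up a perfect fourth from Ab5: Db6 (5 semitones up).
A major third up from Db6 is F6.
Down an augmented third from F6: Dbb6 (5 semitones down).

Dbb6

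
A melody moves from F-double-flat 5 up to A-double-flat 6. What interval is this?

F to A spans three letter names (F-G-A), plus an octave: a tenth.
Fbb5 to Abb6 is 16 semitones, matching the major tenth exactly, so the quality is major.
(Equivalently, a compound major third: a major third plus an octave.)

major tenth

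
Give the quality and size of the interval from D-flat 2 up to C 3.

D to C spans seven letter names (D-E-F-G-A-B-C), so the interval is some kind of seventh.
Counting semitones, Db2→C3 is 11, which is the major seventh.

major seventh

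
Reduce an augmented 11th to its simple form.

augmented fourth

Each octave removed subtracts seven from the number: 11 − 7 = 4.
That makes an augmented eleventh a compound augmented fourth — an octave plus an augmented fourth.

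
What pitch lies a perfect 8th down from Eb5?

Eb4

For an octave the letter name doesn't change: still E, an octave down.
A perfect octave is 12 semitones; 12 semitones down from Eb5 gives Eb4.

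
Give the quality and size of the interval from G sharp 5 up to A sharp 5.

G to A spans two letter names (G-A), so the interval is some kind of second.
G#5 to A#5 is 2 semitones, matching the major second exactly, so the quality is major.

major second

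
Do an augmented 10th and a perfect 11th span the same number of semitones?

Yes

An augmented tenth = 17 semitones = a perfect eleventh; enharmonically equal.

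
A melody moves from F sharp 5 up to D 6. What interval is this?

F to D spans six letter names (F-G-A-B-C-D), so the interval is some kind of sixth.
At 8 semitones, F#5→D6 falls one short of a major sixth: minor.

minor sixth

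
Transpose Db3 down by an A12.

Five letters down from D (plus an octave) reaches G.
An augmented twelfth is 20 semitones; 20 semitones down from Db3 gives Gbb1.

Gbb1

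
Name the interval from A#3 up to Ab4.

A to A is the same letter name, plus an octave — that makes it an octave of some quality.
A perfect octave would be 12 semitones; A#3 to Ab4 is 10, two semitones narrower, so the interval is doubly diminished.

doubly diminished octave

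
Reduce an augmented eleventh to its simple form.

Each octave removed subtracts seven from the number: 11 − 7 = 4.
Quality carries through unchanged, so the simple form is an augmented fourth.

augmented fourth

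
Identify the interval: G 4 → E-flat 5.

minor sixth

G to E spans six letter names (G-A-B-C-D-E): a sixth.
A major sixth would be 9 semitones, but G4 to Eb5 is 8 — one semitone narrower, making it a minor sixth.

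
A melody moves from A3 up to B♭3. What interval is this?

A to B spans two letter names (A-B) — that makes it a second of some quality.
A3 to Bb3 is 1 semitone, a half step short of the major second (2), so this is minor.

m2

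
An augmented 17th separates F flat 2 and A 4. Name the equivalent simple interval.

Each octave removed subtracts seven from the number: 17 − 14 = 3.
That makes an augmented seventeenth a compound augmented third — 2 octaves plus an augmented third.

augmented third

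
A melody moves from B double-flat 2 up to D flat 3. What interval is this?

M3

B to D spans three letter names (B-C-D) — that makes it a third of some quality.
Bbb2 to Db3 is 4 semitones, matching the major third exactly, so the quality is major.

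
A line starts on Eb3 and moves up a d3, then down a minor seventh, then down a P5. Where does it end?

Dbb2

Eb3 up a diminished third → Gbb3 (2 semitones).
Gbb3 down a minor seventh → Abb2 (10 semitones).
A perfect fifth down from Abb2 is Dbb2.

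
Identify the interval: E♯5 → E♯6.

E to E is the same letter name, plus an octave: an octave.
Counting semitones, E#5→E#6 is 12, which is the perfect octave.

perfect octave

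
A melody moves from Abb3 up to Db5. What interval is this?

A to D spans four letter names (A-B-C-D), plus an octave, so the interval is some kind of eleventh.
Abb3 to Db5 spans 18 semitones — one semitone wider than the perfect eleventh (17) — giving an augmented eleventh.
(Equivalently, a compound augmented fourth: an augmented fourth plus an octave.)

augmented eleventh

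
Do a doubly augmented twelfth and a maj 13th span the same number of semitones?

Yes

A doubly augmented twelfth spans 21 semitones, and a major thirteenth also spans 21 semitones — they're enharmonic.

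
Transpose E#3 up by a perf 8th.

E#4

An octave keeps the letter name E, an octave up from E.
A perfect octave spans 12 semitones, so from E#3 the target pitch is E#4.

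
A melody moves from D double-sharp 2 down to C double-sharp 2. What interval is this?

major second

Descending from D##2 to C##2 is the same interval as ascending C##2 to D##2.
C to D spans two letter names (C-D) — that makes it a second of some quality.
Counting semitones, C##2→D##2 is 2, which is the major second.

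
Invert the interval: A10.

diminished 6th

First reduce the compound augmented tenth to its simple form, an augmented third.
Inverted interval numbers add to nine, so a third pairs with a sixth (3 + 6 = 9).
And augmented becomes diminished under inversion, so we get a diminished sixth.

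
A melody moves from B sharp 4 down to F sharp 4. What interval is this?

Descending from B#4 to F#4 is the same interval as ascending F#4 to B#4.
F to B spans four letter names (F-G-A-B): a fourth.
The perfect fourth is 5 semitones; here we have 6, one semitone wider: augmented.

augmented 4th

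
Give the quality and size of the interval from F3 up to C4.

F to C spans five letter names (F-G-A-B-C) — that makes it a fifth of some quality.
The perfect fifth spans 7 semitones, and F3 to C4 is exactly 7 semitones — so this is a perfect fifth.

perfect fifth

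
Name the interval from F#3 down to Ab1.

Descending from F#3 to Ab1 is the same interval as ascending Ab1 to F#3.
A to F spans six letter names (A-B-C-D-E-F), plus an octave — that makes it a thirteenth of some quality.
The major thirteenth is 21 semitones; here we have 22, one semitone wider: augmented.
(Equivalently, a compound augmented sixth: an augmented sixth plus an octave.)

augmented thirteenth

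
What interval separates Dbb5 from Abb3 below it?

Descending from Dbb5 to Abb3 is the same interval as ascending Abb3 to Dbb5.
A to D spans four letter names (A-B-C-D), plus an octave, so the interval is some kind of eleventh.
Counting semitones, Abb3→Dbb5 is 17, which is the perfect eleventh.
(Equivalently, a compound perfect fourth: a perfect fourth plus an octave.)

P11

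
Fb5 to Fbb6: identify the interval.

diminished 8th

F to F is the same letter name, plus an octave, so the interval is some kind of octave.
A perfect octave would be 12 semitones; Fb5 to Fbb6 is 11, one semitone narrower, so the interval is diminished.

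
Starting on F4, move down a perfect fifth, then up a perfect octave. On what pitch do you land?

Bb4

A perfect fifth down from F4 is Bb3.
Bb3 up a perfect octave → Bb4 (12 semitones).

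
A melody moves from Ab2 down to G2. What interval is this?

Descending from Ab2 to G2 is the same interval as ascending G2 to Ab2.
G to A spans two letter names (G-A), so the interval is some kind of second.
G2 to Ab2 is 1 semitone, a half step short of the major second (2), so this is minor.

minor second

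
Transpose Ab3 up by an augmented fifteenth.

For a fifteenth the letter name doesn't change: still A, two octaves up.
An augmented fifteenth is 25 semitones; 25 semitones up from Ab3 gives A5.

A5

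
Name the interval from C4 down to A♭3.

Descending from C4 to Ab3 is the same interval as ascending Ab3 to C4.
A to C spans three letter names (A-B-C): a third.
Counting semitones, Ab3→C4 is 4, which is the major third.

M3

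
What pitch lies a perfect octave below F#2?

For an octave the letter name doesn't change: still F, an octave down.
Moving 12 semitones down from F#2 (the size of a perfect octave) reaches F#1.

F#1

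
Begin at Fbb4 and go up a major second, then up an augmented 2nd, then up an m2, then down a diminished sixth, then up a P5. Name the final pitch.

A4

Up a major second from Fbb4: Gbb4 (2 semitones up).
An augmented second up from Gbb4 is Ab4.
A minor second up from Ab4 is Bbb4.
Bbb4 down a diminished sixth → D4 (7 semitones).
Up a perfect fifth from D4: A4 (7 semitones up).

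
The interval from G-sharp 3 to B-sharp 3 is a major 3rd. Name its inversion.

Inverted interval numbers add to nine, so a third pairs with a sixth (3 + 6 = 9).
The quality also flips — major becomes minor — giving a minor sixth.

minor 6th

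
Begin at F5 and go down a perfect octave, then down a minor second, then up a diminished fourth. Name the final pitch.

Ab4

F5 down a perfect octave → F4 (12 semitones).
F4 down a minor second → E4 (1 semitone).
E4 up a diminished fourth → Ab4 (4 semitones).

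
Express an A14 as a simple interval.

augmented 7th

Subtracting seven from the interval number removes an octave: 14 − 7 = 7.
That makes an augmented fourteenth a compound augmented seventh — an octave plus an augmented seventh.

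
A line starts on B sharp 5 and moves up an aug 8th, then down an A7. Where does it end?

B#5 up an augmented octave → B##6 (13 semitones).
Down an augmented seventh from B##6: C#6 (12 semitones down).

C sharp 6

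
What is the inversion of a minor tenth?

First reduce the compound minor tenth to its simple form, a minor third.
The rule of nine gives the new number: 9 − 3 = 6, so a third becomes a sixth.
And minor becomes major under inversion, so we get a major sixth.

major 6th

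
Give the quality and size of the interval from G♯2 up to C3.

G to C spans four letter names (G-A-B-C): a fourth.
G#2 to C3 spans 4 semitones — one semitone narrower than the perfect fourth (5) — giving a diminished fourth.

d4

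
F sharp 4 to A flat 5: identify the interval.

diminished 10th

F to A spans three letter names (F-G-A), plus an octave, so the interval is some kind of tenth.
A major tenth would be 16 semitones; F#4 to Ab5 is 14, two semitones narrower, so the interval is diminished.
(Equivalently, a compound diminished third: a diminished third plus an octave.)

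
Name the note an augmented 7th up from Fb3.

Counting seven letter names up from F lands on E.
An augmented seventh is 12 semitones; 12 semitones up from Fb3 gives E4.

E4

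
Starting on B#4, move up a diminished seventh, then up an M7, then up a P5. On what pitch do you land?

D#7

A diminished seventh up from B#4 is A5.
A major seventh up from A5 is G#6.
Up a perfect fifth from G#6: D#7 (7 semitones up).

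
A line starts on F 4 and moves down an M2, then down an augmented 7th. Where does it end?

F double-flat 3

A major second down from F4 is Eb4.
An augmented seventh down from Eb4 is Fbb3.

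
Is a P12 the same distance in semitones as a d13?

Yes

A perfect twelfth spans 19 semitones, and a diminished thirteenth also spans 19 semitones — they're enharmonic.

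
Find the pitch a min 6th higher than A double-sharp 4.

F double-sharp 5

Six letter names up from A: F.
A minor sixth spans 8 semitones, so from A##4 the target pitch is F##5.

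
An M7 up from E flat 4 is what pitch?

D 5

The seventh takes the letter from E up to D.
Moving 11 semitones up from Eb4 (the size of a major seventh) reaches D5.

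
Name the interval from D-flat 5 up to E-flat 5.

M2

D to E spans two letter names (D-E), so the interval is some kind of second.
Db5 to Eb5 is 2 semitones, matching the major second exactly, so the quality is major.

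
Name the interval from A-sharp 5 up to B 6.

A to B spans two letter names (A-B), plus an octave — that makes it a ninth of some quality.
At 13 semitones, A#5→B6 falls one short of a major ninth: minor.
(Equivalently, a compound minor second: a minor second plus an octave.)

minor ninth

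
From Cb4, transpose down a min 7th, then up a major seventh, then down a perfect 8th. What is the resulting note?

C3

A minor seventh down from Cb4 is Db3.
Up a major seventh from Db3: C4 (11 semitones up).
A perfect octave down from C4 is C3.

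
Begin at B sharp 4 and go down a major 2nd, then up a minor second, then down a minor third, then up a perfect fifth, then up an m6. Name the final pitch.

B 5

A major second down from B#4 is A#4.
A minor second up from A#4 is B4.
Down a minor third from B4: G#4 (3 semitones down).
G#4 up a perfect fifth → D#5 (7 semitones).
A minor sixth up from D#5 is B5.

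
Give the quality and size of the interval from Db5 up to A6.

D to A spans five letter names (D-E-F-G-A), plus an octave, so the interval is some kind of twelfth.
A perfect twelfth would be 19 semitones; Db5 to A6 is 20, one semitone wider, so the interval is augmented.
(Equivalently, a compound augmented fifth: an augmented fifth plus an octave.)

augmented twelfth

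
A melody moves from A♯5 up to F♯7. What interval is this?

A to F spans six letter names (A-B-C-D-E-F), plus an octave — that makes it a thirteenth of some quality.
At 20 semitones, A#5→F#7 falls one short of a major thirteenth: minor.
(Equivalently, a compound minor sixth: a minor sixth plus an octave.)

minor thirteenth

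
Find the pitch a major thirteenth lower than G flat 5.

B double-flat 3

The thirteenth's letter: G down six letter names plus an octave → B.
A major thirteenth spans 21 semitones, so from Gb5 the target pitch is Bbb3.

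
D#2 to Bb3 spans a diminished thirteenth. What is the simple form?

Each octave removed subtracts seven from the number: 13 − 7 = 6.
So a diminished thirteenth is an octave plus a diminished sixth. The quality is unchanged.

diminished 6th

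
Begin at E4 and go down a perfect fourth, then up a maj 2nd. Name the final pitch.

C#4

E4 down a perfect fourth → B3 (5 semitones).
Up a major second from B3: C#4 (2 semitones up).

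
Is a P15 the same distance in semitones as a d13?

No

A perfect fifteenth is 24 semitones but a diminished thirteenth is 19 semitones — different sizes.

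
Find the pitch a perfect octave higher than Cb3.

Cb4

For an octave the letter name doesn't change: still C, an octave up.
A perfect octave is 12 semitones; 12 semitones up from Cb3 gives Cb4.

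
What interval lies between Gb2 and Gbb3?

d8

G to G is the same letter name, plus an octave: an octave.
The perfect octave is 12 semitones; here we have 11, one semitone narrower: diminished.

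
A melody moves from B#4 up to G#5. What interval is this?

B to G spans six letter names (B-C-D-E-F-G), so the interval is some kind of sixth.
At 8 semitones, B#4→G#5 falls one short of a major sixth: minor.

minor 6th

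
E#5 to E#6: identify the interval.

E to E is the same letter name, plus an octave: an octave.
Counting semitones, E#5→E#6 is 12, which is the perfect octave.

perfect 8th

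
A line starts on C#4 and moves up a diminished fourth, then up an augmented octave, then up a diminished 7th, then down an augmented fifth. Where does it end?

Up a diminished fourth from C#4: F4 (4 semitones up).
F4 up an augmented octave → F#5 (13 semitones).
F#5 up a diminished seventh → Eb6 (9 semitones).
Down an augmented fifth from Eb6: Abb5 (8 semitones down).

Abb5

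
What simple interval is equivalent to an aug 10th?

augmented 3rd

Each octave removed subtracts seven from the number: 10 − 7 = 3.
So an augmented tenth is an octave plus an augmented third. The quality is unchanged.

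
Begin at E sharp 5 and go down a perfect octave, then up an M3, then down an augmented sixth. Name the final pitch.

A perfect octave down from E#5 is E#4.
Up a major third from E#4: G##4 (4 semitones up).
G##4 down an augmented sixth → B3 (10 semitones).

B 3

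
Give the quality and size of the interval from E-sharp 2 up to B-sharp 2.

perfect fifth

E to B spans five letter names (E-F-G-A-B), so the interval is some kind of fifth.
The perfect fifth spans 7 semitones, and E#2 to B#2 is exactly 7 semitones — so this is a perfect fifth.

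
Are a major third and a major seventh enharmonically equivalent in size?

No

4 semitones (major third) vs 11 semitones (major seventh): not equal.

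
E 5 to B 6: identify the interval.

E to B spans five letter names (E-F-G-A-B), plus an octave: a twelfth.
E5 to B6 is 19 semitones, matching the perfect twelfth exactly, so the quality is perfect.
(Equivalently, a compound perfect fifth: a perfect fifth plus an octave.)

perfect 12th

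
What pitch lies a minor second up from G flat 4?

Counting two letter names up from G lands on A.
Moving 1 semitone up from Gb4 (the size of a minor second) reaches Abb4.

A double-flat 4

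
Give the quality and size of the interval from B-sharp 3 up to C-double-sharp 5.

M9

B to C spans two letter names (B-C), plus an octave: a ninth.
The major ninth spans 14 semitones, and B#3 to C##5 is exactly 14 semitones — so this is a major ninth.
(Equivalently, a compound major second: a major second plus an octave.)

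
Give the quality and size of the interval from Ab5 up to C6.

A to C spans three letter names (A-B-C): a third.
Counting semitones, Ab5→C6 is 4, which is the major third.

major third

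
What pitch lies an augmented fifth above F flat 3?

C 4

Counting five letter names up from F lands on C.
An augmented fifth is 8 semitones; 8 semitones up from Fb3 gives C4.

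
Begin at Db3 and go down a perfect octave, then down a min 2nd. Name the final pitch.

C2

Down a perfect octave from Db3: Db2 (12 semitones down).
Down a minor second from Db2: C2 (1 semitone down).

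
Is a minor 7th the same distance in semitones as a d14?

No

A minor seventh spans 10 semitones; a diminished fourteenth spans 21 semitones. They differ by 11.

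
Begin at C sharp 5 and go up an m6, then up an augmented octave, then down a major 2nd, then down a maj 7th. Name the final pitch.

A minor sixth up from C#5 is A5.
Up an augmented octave from A5: A#6 (13 semitones up).
Down a major second from A#6: G#6 (2 semitones down).
Down a major seventh from G#6: A5 (11 semitones down).

A 5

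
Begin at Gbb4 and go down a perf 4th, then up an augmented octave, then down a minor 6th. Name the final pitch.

F4

A perfect fourth down from Gbb4 is Dbb4.
Up an augmented octave from Dbb4: Db5 (13 semitones up).
Down a minor sixth from Db5: F4 (8 semitones down).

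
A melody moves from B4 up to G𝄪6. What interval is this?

augmented 13th

B to G spans six letter names (B-C-D-E-F-G), plus an octave, so the interval is some kind of thirteenth.
The major thirteenth is 21 semitones; here we have 22, one semitone wider: augmented.
(Equivalently, a compound augmented sixth: an augmented sixth plus an octave.)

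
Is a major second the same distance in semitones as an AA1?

Yes

Both span 2 semitones: a major second and a doubly augmented unison are the same chromatic distance.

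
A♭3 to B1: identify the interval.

diminished 14th

Descending from Ab3 to B1 is the same interval as ascending B1 to Ab3.
B to A spans seven letter names (B-C-D-E-F-G-A), plus an octave — that makes it a fourteenth of some quality.
The major fourteenth is 23 semitones; here we have 21, two semitones narrower: diminished.
(Equivalently, a compound diminished seventh: a diminished seventh plus an octave.)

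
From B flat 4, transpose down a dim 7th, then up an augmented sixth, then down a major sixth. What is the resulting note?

C double-sharp 4

Down a diminished seventh from Bb4: C#4 (9 semitones down).
C#4 up an augmented sixth → A##4 (10 semitones).
A major sixth down from A##4 is C##4.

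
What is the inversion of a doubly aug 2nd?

Inverted interval numbers add to nine, so a second pairs with a seventh (2 + 7 = 9).
The quality also flips — doubly augmented becomes doubly diminished — giving a doubly diminished seventh.

doubly diminished seventh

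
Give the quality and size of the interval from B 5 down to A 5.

major second

Descending from B5 to A5 is the same interval as ascending A5 to B5.
A to B spans two letter names (A-B) — that makes it a second of some quality.
The major second spans 2 semitones, and A5 to B5 is exactly 2 semitones — so this is a major second.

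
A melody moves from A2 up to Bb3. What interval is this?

A to B spans two letter names (A-B), plus an octave, so the interval is some kind of ninth.
A2 to Bb3 is 13 semitones, a half step short of the major ninth (14), so this is minor.
(Equivalently, a compound minor second: a minor second plus an octave.)

minor ninth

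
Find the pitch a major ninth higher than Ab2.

The ninth's letter: A up two letter names plus an octave → B.
A major ninth spans 14 semitones, so from Ab2 the target pitch is Bb3.

Bb3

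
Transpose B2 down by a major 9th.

The ninth's letter: B down two letter names plus an octave → A.
A major ninth is 14 semitones; 14 semitones down from B2 gives A1.

A1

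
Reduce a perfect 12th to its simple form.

Take out an octave (7 from the number): 12 − 7 = 5.
That makes a perfect twelfth a compound perfect fifth — an octave plus a perfect fifth.

perfect fifth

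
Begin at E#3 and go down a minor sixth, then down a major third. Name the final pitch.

Down a minor sixth from E#3: G##2 (8 semitones down).
A major third down from G##2 is E#2.

E#2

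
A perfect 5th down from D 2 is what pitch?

The fifth takes the letter from D down to G.
A perfect fifth spans 7 semitones, so from D2 the target pitch is G1.

G 1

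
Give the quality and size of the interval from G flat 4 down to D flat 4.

perfect 4th

Descending from Gb4 to Db4 is the same interval as ascending Db4 to Gb4.
D to G spans four letter names (D-E-F-G): a fourth.
Db4 to Gb4 is 5 semitones, matching the perfect fourth exactly, so the quality is perfect.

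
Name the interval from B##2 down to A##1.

Descending from B##2 to A##1 is the same interval as ascending A##1 to B##2.
A to B spans two letter names (A-B), plus an octave — that makes it a ninth of some quality.
Counting semitones, A##1→B##2 is 14, which is the major ninth.
(Equivalently, a compound major second: a major second plus an octave.)

major ninth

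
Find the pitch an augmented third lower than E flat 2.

The third takes the letter from E down to C.
An augmented third is 5 semitones; 5 semitones down from Eb2 gives Cbb2.

C double-flat 2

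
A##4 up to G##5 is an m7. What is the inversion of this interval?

major 2nd

Interval numbers invert to sum to nine: 7 + 2 = 9, so a seventh inverts to a second.
The quality also flips — minor becomes major — giving a major second.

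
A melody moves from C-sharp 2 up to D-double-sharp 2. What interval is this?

C to D spans two letter names (C-D): a second.
A major second would be 2 semitones; C#2 to D##2 is 3, one semitone wider, so the interval is augmented.

augmented 2nd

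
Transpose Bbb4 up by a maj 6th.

Counting six letter names up from B lands on G.
Moving 9 semitones up from Bbb4 (the size of a major sixth) reaches Gb5.

Gb5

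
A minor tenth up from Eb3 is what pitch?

Gb4

Three letters up from E (plus an octave) reaches G.
A minor tenth is 15 semitones; 15 semitones up from Eb3 gives Gb4.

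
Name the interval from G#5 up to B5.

G to B spans three letter names (G-A-B): a third.
A major third would be 4 semitones, but G#5 to B5 is 3 — one semitone narrower, making it a minor third.

m3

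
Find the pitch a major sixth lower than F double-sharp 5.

A sharp 4

Six letter names down from F: A.
A major sixth spans 9 semitones, so from F##5 the target pitch is A#4.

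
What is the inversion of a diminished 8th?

Inverted interval numbers add to nine, so an octave pairs with a unison (8 + 1 = 9).
And diminished becomes augmented under inversion, so we get an augmented unison.

A1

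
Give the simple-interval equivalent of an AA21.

doubly augmented seventh

Take out 2 octaves (14 from the number): 21 − 14 = 7.
That makes a doubly augmented twenty-first a compound doubly augmented seventh — 2 octaves plus a doubly augmented seventh.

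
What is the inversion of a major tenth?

minor 6th

First reduce the compound major tenth to its simple form, a major third.
The rule of nine gives the new number: 9 − 3 = 6, so a third becomes a sixth.
Quality inverts too: major becomes minor. That makes the inversion a minor sixth.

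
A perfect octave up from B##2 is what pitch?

The letter stays B (same as the start), shifted an octave up.
A perfect octave spans 12 semitones, so from B##2 the target pitch is B##3.

B##3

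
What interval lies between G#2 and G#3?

P8

G to G is the same letter name, plus an octave, so the interval is some kind of octave.
The perfect octave spans 12 semitones, and G#2 to G#3 is exactly 12 semitones — so this is a perfect octave.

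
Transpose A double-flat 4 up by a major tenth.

Three letters up from A (plus an octave) reaches C.
A major tenth spans 16 semitones, so from Abb4 the target pitch is Cb6.

C flat 6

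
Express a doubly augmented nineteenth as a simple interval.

Subtracting seven from the interval number removes an octave: 19 − 14 = 5.
That makes a doubly augmented nineteenth a compound doubly augmented fifth — 2 octaves plus a doubly augmented fifth.

AA5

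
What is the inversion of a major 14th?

First reduce the compound major fourteenth to its simple form, a major seventh.
Interval numbers invert to sum to nine: 7 + 2 = 9, so a seventh inverts to a second.
And major becomes minor under inversion, so we get a minor second.

m2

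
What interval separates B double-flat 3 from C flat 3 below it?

Descending from Bbb3 to Cb3 is the same interval as ascending Cb3 to Bbb3.
C to B spans seven letter names (C-D-E-F-G-A-B), so the interval is some kind of seventh.
At 10 semitones, Cb3→Bbb3 falls one short of a major seventh: minor.

minor 7th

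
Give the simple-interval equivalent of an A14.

augmented 7th

Each octave removed subtracts seven from the number: 14 − 7 = 7.
So an augmented fourteenth is an octave plus an augmented seventh. The quality is unchanged.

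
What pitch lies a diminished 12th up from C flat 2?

Counting five letter names plus an octave up from C lands on G.
A diminished twelfth is 18 semitones; 18 semitones up from Cb2 gives Gbb3.

G double-flat 3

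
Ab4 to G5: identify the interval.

A to G spans seven letter names (A-B-C-D-E-F-G): a seventh.
Counting semitones, Ab4→G5 is 11, which is the major seventh.

major 7th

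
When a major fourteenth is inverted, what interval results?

minor 2nd

First reduce the compound major fourteenth to its simple form, a major seventh.
The rule of nine gives the new number: 9 − 7 = 2, so a seventh becomes a second.
And major becomes minor under inversion, so we get a minor second.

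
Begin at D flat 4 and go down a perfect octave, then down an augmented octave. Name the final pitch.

Db4 down a perfect octave → Db3 (12 semitones).
Db3 down an augmented octave → Dbb2 (13 semitones).

D double-flat 2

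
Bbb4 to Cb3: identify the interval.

minor fourteenth

Descending from Bbb4 to Cb3 is the same interval as ascending Cb3 to Bbb4.
C to B spans seven letter names (C-D-E-F-G-A-B), plus an octave, so the interval is some kind of fourteenth.
At 22 semitones, Cb3→Bbb4 falls one short of a major fourteenth: minor.
(Equivalently, a compound minor seventh: a minor seventh plus an octave.)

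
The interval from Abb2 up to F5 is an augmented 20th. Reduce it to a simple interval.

Subtracting seven from the interval number removes an octave: 20 − 14 = 6.
That makes an augmented twentieth a compound augmented sixth — 2 octaves plus an augmented sixth.

augmented sixth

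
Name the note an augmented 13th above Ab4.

Six letters up from A (plus an octave) reaches F.
Moving 22 semitones up from Ab4 (the size of an augmented thirteenth) reaches F#6.

F#6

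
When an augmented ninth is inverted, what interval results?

diminished 7th

First reduce the compound augmented ninth to its simple form, an augmented second.
Inverted interval numbers add to nine, so a second pairs with a seventh (2 + 7 = 9).
Quality inverts too: augmented becomes diminished. That makes the inversion a diminished seventh.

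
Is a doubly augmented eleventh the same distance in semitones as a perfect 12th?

A doubly augmented eleventh = 19 semitones = a perfect twelfth; enharmonically equal.

Yes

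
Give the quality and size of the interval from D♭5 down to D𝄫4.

Descending from Db5 to Dbb4 is the same interval as ascending Dbb4 to Db5.
D to D is the same letter name, plus an octave, so the interval is some kind of octave.
The perfect octave is 12 semitones; here we have 13, one semitone wider: augmented.

augmented octave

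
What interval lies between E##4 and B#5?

d12

E to B spans five letter names (E-F-G-A-B), plus an octave, so the interval is some kind of twelfth.
E##4 to B#5 spans 18 semitones — one semitone narrower than the perfect twelfth (19) — giving a diminished twelfth.
(Equivalently, a compound diminished fifth: a diminished fifth plus an octave.)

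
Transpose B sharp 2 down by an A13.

The thirteenth's letter: B down six letter names plus an octave → D.
An augmented thirteenth spans 22 semitones, so from B#2 the target pitch is D1.

D 1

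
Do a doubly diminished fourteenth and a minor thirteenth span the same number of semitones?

Yes

A doubly diminished fourteenth spans 20 semitones, and a minor thirteenth also spans 20 semitones — they're enharmonic.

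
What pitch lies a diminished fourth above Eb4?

Counting four letter names up from E lands on A.
A diminished fourth is 4 semitones; 4 semitones up from Eb4 gives Abb4.

Abb4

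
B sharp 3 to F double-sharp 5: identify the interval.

B to F spans five letter names (B-C-D-E-F), plus an octave, so the interval is some kind of twelfth.
Counting semitones, B#3→F##5 is 19, which is the perfect twelfth.
(Equivalently, a compound perfect fifth: a perfect fifth plus an octave.)

perfect twelfth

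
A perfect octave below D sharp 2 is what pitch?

D sharp 1

The letter stays D (same as the start), shifted an octave down.
A perfect octave is 12 semitones; 12 semitones down from D#2 gives D#1.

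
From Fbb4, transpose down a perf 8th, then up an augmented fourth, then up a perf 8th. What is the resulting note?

Bbb4

A perfect octave down from Fbb4 is Fbb3.
Fbb3 up an augmented fourth → Bbb3 (6 semitones).
Up a perfect octave from Bbb3: Bbb4 (12 semitones up).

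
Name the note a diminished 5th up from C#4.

The fifth takes the letter from C up to G.
A diminished fifth is 6 semitones; 6 semitones up from C#4 gives G4.

G4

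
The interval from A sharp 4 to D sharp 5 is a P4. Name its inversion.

Interval numbers invert to sum to nine: 4 + 5 = 9, so a fourth inverts to a fifth.
Quality inverts too: perfect stays perfect. That makes the inversion a perfect fifth.

perfect fifth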